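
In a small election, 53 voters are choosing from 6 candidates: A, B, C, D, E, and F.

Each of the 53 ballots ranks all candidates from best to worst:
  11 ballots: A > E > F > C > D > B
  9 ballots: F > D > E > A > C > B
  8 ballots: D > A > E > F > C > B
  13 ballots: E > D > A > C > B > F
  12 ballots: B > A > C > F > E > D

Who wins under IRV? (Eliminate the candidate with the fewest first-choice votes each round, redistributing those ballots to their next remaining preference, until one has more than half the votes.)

Round 1: A 11, B 12, C 0, D 8, E 13, F 9. C eliminated.
Round 2: A 11, B 12, D 8, E 13, F 9. D eliminated.
Round 3: A 19, B 12, E 13, F 9. F eliminated.
Round 4: A 19, B 12, E 22. B eliminated.
Round 5: A 31, E 22. A has a majority (≥27).

A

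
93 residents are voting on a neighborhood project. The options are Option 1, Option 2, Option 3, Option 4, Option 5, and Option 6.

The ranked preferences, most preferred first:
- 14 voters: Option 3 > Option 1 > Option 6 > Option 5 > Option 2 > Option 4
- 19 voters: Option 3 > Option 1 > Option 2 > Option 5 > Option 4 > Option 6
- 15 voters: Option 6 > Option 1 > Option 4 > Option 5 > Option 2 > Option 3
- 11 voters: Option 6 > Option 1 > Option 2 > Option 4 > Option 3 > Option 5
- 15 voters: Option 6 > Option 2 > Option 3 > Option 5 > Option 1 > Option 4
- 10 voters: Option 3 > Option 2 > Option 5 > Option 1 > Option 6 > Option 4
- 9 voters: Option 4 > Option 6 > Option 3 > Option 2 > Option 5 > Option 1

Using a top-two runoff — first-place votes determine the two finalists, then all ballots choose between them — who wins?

Option 6

Round 1 first-place votes: Option 1 0, Option 2 0, Option 3 43, Option 4 9, Option 5 0, Option 6 41. Option 3 and Option 6 advance.
Runoff: Option 3 is ranked above Option 6 on 43 ballots, Option 6 above Option 3 on 50.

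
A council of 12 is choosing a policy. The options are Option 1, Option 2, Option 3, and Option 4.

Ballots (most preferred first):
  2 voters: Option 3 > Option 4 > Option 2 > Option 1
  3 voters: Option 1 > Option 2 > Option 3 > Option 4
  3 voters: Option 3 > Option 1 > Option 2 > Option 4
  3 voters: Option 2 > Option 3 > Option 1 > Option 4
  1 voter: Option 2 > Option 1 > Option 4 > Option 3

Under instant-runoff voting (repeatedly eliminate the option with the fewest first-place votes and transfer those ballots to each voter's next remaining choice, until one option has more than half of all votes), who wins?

Round 1: Option 1 3, Option 2 4, Option 3 5, Option 4 0. Option 4 eliminated.
Round 2: Option 1 3, Option 2 4, Option 3 5. Option 1 eliminated.
Round 3: Option 2 7, Option 3 5. Option 2 has a majority (≥7).

Option 2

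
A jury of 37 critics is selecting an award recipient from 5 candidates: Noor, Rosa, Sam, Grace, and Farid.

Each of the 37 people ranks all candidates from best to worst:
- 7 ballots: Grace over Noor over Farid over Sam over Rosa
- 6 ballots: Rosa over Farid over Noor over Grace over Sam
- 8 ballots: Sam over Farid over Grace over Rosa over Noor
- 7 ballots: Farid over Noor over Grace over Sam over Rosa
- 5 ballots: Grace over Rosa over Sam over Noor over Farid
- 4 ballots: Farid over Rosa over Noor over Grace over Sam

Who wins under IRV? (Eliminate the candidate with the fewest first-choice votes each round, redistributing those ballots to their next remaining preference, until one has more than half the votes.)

Farid

Round 1: Noor 0, Rosa 6, Sam 8, Grace 12, Farid 11. Noor eliminated.
Round 2: Rosa 6, Sam 8, Grace 12, Farid 11. Rosa eliminated.
Round 3: Sam 8, Grace 12, Farid 17. Sam eliminated.
Round 4: Grace 12, Farid 25. Farid has a majority (≥19).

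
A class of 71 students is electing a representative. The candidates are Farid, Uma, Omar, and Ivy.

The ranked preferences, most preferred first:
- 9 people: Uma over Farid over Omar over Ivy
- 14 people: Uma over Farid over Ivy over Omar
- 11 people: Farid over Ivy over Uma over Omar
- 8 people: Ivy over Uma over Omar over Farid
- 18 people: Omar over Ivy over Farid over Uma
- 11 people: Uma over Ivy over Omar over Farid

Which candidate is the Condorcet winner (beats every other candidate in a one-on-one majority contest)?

Ivy

Ivy vs Farid: 37–34
Ivy vs Uma: 37–34
Ivy vs Omar: 44–27
Ivy beats every other candidate.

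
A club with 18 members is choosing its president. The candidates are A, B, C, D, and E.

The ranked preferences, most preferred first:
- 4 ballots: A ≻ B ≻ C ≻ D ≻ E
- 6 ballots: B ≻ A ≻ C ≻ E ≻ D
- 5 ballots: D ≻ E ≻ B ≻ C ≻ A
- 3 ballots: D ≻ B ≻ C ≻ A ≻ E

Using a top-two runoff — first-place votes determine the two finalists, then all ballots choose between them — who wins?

Round 1 first-place votes: A 4, B 6, C 0, D 8, E 0. D and B advance.
Runoff: D is ranked above B on 8 ballots, B above D on 10.

B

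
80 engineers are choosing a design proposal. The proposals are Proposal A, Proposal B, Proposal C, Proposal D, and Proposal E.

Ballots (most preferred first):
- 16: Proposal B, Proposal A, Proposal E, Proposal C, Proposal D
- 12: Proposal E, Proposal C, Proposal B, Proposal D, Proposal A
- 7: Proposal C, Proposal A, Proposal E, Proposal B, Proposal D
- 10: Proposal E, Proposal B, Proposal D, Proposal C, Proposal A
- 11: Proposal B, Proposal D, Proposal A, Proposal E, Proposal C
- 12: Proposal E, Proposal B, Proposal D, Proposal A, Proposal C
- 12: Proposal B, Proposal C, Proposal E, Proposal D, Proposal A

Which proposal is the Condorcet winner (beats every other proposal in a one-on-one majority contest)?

Proposal E

Proposal E vs Proposal A: 46–34
Proposal E vs Proposal B: 41–39
Proposal E vs Proposal C: 61–19
Proposal E vs Proposal D: 69–11
Proposal E beats every other proposal.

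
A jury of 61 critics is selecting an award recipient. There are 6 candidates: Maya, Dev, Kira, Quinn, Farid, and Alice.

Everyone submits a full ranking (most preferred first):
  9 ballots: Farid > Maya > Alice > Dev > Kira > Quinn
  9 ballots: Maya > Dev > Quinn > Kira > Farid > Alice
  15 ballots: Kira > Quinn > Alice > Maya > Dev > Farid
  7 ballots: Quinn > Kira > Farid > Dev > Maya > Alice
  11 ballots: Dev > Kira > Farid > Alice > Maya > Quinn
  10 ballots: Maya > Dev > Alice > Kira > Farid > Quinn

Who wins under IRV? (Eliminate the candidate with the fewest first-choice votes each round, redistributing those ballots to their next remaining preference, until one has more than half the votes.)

Round 1: Maya 19, Dev 11, Kira 15, Quinn 7, Farid 9, Alice 0. Alice eliminated.
Round 2: Maya 19, Dev 11, Kira 15, Quinn 7, Farid 9. Quinn eliminated.
Round 3: Maya 19, Dev 11, Kira 22, Farid 9. Farid eliminated.
Round 4: Maya 28, Dev 11, Kira 22. Dev eliminated.
Round 5: Maya 28, Kira 33. Kira has a majority (≥31).

Kira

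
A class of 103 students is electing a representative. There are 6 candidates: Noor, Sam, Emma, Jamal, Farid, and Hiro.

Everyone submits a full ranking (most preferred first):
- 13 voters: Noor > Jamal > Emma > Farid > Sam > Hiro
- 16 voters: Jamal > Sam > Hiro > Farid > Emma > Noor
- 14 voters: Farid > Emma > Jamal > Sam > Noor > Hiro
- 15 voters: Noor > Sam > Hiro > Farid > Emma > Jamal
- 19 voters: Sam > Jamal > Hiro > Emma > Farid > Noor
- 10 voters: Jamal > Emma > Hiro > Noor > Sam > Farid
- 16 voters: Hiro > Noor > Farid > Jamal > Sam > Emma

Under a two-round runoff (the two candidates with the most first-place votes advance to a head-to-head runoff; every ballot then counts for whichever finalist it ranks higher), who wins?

Jamal

Round 1 first-place votes: Noor 28, Sam 19, Emma 0, Jamal 26, Farid 14, Hiro 16. Noor and Jamal advance.
Runoff: Noor is ranked above Jamal on 44 ballots, Jamal above Noor on 59.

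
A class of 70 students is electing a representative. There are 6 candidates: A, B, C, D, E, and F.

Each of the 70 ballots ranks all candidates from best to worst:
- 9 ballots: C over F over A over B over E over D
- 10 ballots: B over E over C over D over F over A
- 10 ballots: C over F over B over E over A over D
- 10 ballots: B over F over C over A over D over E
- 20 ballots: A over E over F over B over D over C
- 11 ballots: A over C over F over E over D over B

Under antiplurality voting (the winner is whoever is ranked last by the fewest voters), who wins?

F

Last-place votes: A 10, B 11, C 20, D 19, E 10, F 0.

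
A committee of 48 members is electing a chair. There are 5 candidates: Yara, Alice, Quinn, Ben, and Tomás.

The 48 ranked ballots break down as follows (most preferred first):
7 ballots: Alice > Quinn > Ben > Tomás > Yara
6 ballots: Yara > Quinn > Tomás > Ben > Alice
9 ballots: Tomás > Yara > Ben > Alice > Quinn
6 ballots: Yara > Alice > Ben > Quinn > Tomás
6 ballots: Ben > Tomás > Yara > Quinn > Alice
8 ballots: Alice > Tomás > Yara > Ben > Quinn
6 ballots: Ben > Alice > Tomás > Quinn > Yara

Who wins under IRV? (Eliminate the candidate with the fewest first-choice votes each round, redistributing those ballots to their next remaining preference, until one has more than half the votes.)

Yara

Round 1: Yara 12, Alice 15, Quinn 0, Ben 12, Tomás 9. Quinn eliminated.
Round 2: Yara 12, Alice 15, Ben 12, Tomás 9. Tomás eliminated.
Round 3: Yara 21, Alice 15, Ben 12. Ben eliminated.
Round 4: Yara 27, Alice 21. Yara has a majority (≥25).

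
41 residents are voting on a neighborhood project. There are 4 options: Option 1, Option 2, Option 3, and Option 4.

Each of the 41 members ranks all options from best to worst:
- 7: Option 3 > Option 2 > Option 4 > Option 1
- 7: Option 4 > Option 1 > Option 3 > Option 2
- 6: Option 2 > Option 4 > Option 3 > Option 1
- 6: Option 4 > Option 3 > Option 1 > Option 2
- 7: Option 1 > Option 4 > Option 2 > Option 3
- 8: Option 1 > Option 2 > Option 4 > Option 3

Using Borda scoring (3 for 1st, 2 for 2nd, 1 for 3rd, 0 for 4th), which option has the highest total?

Option 1: 7×0 + 7×2 + 6×0 + 6×1 + 7×3 + 8×3 = 65
Option 2: 7×2 + 7×0 + 6×3 + 6×0 + 7×1 + 8×2 = 55
Option 3: 7×3 + 7×1 + 6×1 + 6×2 + 7×0 + 8×0 = 46
Option 4: 7×1 + 7×3 + 6×2 + 6×3 + 7×2 + 8×1 = 80

Option 4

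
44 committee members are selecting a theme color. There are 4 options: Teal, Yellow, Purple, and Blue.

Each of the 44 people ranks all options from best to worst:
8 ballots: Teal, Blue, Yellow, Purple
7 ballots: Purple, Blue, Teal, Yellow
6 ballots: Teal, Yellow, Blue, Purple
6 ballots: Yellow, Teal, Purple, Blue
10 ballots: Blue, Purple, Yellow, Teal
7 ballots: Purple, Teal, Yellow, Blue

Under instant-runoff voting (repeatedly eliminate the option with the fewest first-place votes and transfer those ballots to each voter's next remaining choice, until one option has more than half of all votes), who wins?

Purple

Round 1: Teal 14, Yellow 6, Purple 14, Blue 10. Yellow eliminated.
Round 2: Teal 20, Purple 14, Blue 10. Blue eliminated.
Round 3: Teal 20, Purple 24. Purple has a majority (≥23).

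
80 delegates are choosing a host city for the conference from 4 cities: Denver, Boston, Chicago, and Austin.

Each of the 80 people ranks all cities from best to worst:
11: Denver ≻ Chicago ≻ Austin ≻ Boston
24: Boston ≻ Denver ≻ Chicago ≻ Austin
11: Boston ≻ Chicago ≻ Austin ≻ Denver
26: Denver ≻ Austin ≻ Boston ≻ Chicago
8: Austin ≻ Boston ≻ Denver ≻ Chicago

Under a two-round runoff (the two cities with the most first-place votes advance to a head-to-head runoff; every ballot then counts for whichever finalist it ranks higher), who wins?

Boston

Round 1 first-place votes: Denver 37, Boston 35, Chicago 0, Austin 8. Denver and Boston advance.
Runoff: Denver is ranked above Boston on 37 ballots, Boston above Denver on 43.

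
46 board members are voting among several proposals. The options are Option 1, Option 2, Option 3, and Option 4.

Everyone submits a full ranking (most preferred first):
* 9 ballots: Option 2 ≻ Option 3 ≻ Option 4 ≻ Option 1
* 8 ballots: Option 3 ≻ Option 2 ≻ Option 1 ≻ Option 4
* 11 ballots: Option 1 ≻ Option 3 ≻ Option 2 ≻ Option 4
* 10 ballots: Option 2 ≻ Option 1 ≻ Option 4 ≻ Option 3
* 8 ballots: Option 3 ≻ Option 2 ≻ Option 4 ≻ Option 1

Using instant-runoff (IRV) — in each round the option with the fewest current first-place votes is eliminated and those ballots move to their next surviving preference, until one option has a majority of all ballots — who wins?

Option 3

Round 1: Option 1 11, Option 2 19, Option 3 16, Option 4 0. Option 4 eliminated.
Round 2: Option 1 11, Option 2 19, Option 3 16. Option 1 eliminated.
Round 3: Option 2 19, Option 3 27. Option 3 has a majority (≥24).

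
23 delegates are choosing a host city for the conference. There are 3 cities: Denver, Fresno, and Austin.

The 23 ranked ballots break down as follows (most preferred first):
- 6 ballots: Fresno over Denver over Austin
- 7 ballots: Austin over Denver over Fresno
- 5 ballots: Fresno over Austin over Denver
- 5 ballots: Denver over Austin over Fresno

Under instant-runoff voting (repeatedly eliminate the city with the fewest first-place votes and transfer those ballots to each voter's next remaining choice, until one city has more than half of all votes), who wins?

Austin

Round 1: Denver 5, Fresno 11, Austin 7. Denver eliminated.
Round 2: Fresno 11, Austin 12. Austin has a majority (≥12).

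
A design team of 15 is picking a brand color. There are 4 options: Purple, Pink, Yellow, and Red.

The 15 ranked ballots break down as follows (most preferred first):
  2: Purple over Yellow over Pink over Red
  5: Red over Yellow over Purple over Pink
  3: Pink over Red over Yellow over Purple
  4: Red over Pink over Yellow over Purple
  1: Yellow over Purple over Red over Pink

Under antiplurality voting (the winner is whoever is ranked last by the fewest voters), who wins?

Yellow

Last-place votes: Purple 7, Pink 6, Yellow 0, Red 2.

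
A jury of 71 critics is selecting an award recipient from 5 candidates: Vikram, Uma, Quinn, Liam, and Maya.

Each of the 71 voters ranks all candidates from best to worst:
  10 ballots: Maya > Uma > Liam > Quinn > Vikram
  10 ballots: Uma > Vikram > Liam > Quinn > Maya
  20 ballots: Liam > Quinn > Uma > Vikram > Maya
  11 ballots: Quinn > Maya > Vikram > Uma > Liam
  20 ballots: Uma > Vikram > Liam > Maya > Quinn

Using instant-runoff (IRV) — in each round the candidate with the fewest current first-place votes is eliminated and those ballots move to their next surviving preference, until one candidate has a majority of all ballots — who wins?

Round 1: Vikram 0, Uma 30, Quinn 11, Liam 20, Maya 10. Vikram eliminated.
Round 2: Uma 30, Quinn 11, Liam 20, Maya 10. Maya eliminated.
Round 3: Uma 40, Quinn 11, Liam 20. Uma has a majority (≥36).

Uma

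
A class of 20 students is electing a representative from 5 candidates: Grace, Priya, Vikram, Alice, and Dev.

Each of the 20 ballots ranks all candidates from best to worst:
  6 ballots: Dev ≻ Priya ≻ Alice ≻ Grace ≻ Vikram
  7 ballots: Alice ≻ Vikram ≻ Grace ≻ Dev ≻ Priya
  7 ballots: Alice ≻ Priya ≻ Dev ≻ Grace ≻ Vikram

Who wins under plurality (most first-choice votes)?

Alice

First-place votes: Grace 0, Priya 0, Vikram 0, Alice 14, Dev 6.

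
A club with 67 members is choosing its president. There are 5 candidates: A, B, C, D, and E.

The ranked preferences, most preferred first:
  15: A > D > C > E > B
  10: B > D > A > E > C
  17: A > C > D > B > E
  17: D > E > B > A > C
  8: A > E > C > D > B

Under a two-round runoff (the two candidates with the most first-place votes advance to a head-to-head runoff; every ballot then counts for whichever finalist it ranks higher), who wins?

A

Round 1 first-place votes: A 40, B 10, C 0, D 17, E 0. A and D advance.
Runoff: A is ranked above D on 40 ballots, D above A on 27.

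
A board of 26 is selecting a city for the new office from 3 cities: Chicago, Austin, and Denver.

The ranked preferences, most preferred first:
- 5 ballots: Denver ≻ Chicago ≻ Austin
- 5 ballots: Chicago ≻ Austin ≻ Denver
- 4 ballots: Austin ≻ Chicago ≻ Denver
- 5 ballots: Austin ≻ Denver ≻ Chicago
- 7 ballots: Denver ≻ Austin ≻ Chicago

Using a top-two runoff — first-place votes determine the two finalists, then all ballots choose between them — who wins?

Austin

Round 1 first-place votes: Chicago 5, Austin 9, Denver 12. Denver and Austin advance.
Runoff: Denver is ranked above Austin on 12 ballots, Austin above Denver on 14.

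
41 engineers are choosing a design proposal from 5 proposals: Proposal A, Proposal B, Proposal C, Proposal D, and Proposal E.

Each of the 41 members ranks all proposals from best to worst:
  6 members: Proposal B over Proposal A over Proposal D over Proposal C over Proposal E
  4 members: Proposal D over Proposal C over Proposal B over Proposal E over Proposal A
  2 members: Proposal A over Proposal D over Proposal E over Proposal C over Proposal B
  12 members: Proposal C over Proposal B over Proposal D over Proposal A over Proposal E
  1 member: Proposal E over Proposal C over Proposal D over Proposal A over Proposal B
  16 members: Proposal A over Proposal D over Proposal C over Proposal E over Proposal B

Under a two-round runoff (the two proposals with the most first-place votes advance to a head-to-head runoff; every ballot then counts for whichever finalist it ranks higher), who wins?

Round 1 first-place votes: Proposal A 18, Proposal B 6, Proposal C 12, Proposal D 4, Proposal E 1. Proposal A and Proposal C advance.
Runoff: Proposal A is ranked above Proposal C on 24 ballots, Proposal C above Proposal A on 17.

Proposal A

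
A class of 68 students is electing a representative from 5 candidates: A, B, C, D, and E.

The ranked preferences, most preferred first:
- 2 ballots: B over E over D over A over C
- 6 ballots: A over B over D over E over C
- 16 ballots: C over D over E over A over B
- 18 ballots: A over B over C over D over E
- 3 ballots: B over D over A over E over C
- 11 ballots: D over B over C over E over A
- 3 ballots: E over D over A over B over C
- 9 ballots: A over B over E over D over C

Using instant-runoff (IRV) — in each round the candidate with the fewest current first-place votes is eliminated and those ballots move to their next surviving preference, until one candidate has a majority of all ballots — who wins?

Round 1: A 33, B 5, C 16, D 11, E 3. E eliminated.
Round 2: A 33, B 5, C 16, D 14. B eliminated.
Round 3: A 33, C 16, D 19. C eliminated.
Round 4: A 33, D 35. D has a majority (≥35).

D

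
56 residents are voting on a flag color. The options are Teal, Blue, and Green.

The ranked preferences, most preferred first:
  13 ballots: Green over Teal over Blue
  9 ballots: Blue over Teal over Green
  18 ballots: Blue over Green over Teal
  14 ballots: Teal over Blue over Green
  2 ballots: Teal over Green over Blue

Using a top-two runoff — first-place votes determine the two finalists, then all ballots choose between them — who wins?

Teal

Round 1 first-place votes: Teal 16, Blue 27, Green 13. Blue and Teal advance.
Runoff: Blue is ranked above Teal on 27 ballots, Teal above Blue on 29.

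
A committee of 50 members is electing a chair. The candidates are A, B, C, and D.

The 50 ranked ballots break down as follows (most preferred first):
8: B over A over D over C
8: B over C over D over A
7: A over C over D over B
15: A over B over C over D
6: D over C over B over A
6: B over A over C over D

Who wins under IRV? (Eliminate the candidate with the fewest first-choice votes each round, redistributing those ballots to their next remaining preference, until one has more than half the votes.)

B

Round 1: A 22, B 22, C 0, D 6. C eliminated.
Round 2: A 22, B 22, D 6. D eliminated.
Round 3: A 22, B 28. B has a majority (≥26).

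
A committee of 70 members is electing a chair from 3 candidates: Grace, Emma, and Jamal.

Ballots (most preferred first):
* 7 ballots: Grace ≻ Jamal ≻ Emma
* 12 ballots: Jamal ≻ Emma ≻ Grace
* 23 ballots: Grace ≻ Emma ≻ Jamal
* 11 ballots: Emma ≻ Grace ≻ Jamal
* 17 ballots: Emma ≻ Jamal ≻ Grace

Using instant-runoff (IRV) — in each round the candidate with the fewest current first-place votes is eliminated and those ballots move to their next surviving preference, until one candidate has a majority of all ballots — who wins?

Round 1: Grace 30, Emma 28, Jamal 12. Jamal eliminated.
Round 2: Grace 30, Emma 40. Emma has a majority (≥36).

Emma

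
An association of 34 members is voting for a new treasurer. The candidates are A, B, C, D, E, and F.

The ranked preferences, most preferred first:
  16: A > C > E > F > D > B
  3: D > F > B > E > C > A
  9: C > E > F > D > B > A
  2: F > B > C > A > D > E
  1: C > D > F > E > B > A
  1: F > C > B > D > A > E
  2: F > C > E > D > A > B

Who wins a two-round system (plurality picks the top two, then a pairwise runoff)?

C

Round 1 first-place votes: A 16, B 0, C 10, D 3, E 0, F 5. A and C advance.
Runoff: A is ranked above C on 16 ballots, C above A on 18.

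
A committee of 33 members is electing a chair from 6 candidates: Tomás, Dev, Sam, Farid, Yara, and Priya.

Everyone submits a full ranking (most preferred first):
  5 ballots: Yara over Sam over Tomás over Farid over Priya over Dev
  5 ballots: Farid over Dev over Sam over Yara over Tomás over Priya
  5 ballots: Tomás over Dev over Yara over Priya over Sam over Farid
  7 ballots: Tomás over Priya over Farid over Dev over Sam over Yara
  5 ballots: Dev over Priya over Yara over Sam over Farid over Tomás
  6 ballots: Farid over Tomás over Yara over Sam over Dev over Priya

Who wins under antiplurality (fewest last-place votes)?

Last-place votes: Tomás 5, Dev 5, Sam 0, Farid 5, Yara 7, Priya 11.

Sam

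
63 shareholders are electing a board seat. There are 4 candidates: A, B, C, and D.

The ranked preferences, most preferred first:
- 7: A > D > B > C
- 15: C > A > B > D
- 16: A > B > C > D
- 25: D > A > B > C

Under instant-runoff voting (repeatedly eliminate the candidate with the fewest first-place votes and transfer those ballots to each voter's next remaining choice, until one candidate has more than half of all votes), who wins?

Round 1: A 23, B 0, C 15, D 25. B eliminated.
Round 2: A 23, C 15, D 25. C eliminated.
Round 3: A 38, D 25. A has a majority (≥32).

A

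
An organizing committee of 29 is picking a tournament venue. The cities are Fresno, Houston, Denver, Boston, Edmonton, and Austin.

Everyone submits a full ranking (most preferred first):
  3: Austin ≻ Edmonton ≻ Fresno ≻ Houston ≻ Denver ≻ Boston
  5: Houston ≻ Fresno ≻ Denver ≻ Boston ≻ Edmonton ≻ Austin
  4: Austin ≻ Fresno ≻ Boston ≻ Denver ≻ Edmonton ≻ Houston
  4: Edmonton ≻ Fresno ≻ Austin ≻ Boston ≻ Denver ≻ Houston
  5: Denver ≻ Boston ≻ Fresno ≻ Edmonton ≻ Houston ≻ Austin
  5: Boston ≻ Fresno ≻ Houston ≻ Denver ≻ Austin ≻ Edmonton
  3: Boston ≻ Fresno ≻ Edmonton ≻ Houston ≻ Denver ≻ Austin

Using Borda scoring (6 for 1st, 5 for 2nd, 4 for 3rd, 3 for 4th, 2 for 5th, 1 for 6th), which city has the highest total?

Fresno: 3×4 + 5×5 + 4×5 + 4×5 + 5×4 + 5×5 + 3×5 = 137
Houston: 3×3 + 5×6 + 4×1 + 4×1 + 5×2 + 5×4 + 3×3 = 86
Denver: 3×2 + 5×4 + 4×3 + 4×2 + 5×6 + 5×3 + 3×2 = 97
Boston: 3×1 + 5×3 + 4×4 + 4×3 + 5×5 + 5×6 + 3×6 = 119
Edmonton: 3×5 + 5×2 + 4×2 + 4×6 + 5×3 + 5×1 + 3×4 = 89
Austin: 3×6 + 5×1 + 4×6 + 4×4 + 5×1 + 5×2 + 3×1 = 81

Fresno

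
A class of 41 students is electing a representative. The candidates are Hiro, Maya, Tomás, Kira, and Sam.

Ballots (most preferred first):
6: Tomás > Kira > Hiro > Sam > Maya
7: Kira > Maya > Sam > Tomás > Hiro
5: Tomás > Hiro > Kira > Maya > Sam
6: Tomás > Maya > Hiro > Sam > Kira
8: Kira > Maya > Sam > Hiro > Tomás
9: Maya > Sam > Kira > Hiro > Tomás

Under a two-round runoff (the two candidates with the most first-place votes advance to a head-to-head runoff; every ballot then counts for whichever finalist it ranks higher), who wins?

Round 1 first-place votes: Hiro 0, Maya 9, Tomás 17, Kira 15, Sam 0. Tomás and Kira advance.
Runoff: Tomás is ranked above Kira on 17 ballots, Kira above Tomás on 24.

Kira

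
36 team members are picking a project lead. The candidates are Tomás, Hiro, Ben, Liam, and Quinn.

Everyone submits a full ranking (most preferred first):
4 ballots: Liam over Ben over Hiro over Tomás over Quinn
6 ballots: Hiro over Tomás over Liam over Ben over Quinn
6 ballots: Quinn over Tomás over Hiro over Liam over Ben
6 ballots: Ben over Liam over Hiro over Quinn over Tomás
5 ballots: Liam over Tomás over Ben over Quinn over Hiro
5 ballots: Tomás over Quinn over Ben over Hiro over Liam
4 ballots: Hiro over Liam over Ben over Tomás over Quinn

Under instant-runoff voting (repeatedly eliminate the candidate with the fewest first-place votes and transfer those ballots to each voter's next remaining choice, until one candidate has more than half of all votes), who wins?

Liam

Round 1: Tomás 5, Hiro 10, Ben 6, Liam 9, Quinn 6. Tomás eliminated.
Round 2: Hiro 10, Ben 6, Liam 9, Quinn 11. Ben eliminated.
Round 3: Hiro 10, Liam 15, Quinn 11. Hiro eliminated.
Round 4: Liam 25, Quinn 11. Liam has a majority (≥19).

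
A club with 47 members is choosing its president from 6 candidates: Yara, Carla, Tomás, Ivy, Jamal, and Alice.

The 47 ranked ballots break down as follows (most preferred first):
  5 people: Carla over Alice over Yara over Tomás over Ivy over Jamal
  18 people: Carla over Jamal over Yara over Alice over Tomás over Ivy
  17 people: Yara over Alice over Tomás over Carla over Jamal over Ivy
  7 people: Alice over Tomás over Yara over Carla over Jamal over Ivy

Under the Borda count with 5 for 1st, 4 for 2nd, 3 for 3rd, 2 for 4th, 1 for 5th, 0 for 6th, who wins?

Yara

Yara: 5×3 + 18×3 + 17×5 + 7×3 = 175
Carla: 5×5 + 18×5 + 17×2 + 7×2 = 163
Tomás: 5×2 + 18×1 + 17×3 + 7×4 = 107
Ivy: 5×1 + 18×0 + 17×0 + 7×0 = 5
Jamal: 5×0 + 18×4 + 17×1 + 7×1 = 96
Alice: 5×4 + 18×2 + 17×4 + 7×5 = 159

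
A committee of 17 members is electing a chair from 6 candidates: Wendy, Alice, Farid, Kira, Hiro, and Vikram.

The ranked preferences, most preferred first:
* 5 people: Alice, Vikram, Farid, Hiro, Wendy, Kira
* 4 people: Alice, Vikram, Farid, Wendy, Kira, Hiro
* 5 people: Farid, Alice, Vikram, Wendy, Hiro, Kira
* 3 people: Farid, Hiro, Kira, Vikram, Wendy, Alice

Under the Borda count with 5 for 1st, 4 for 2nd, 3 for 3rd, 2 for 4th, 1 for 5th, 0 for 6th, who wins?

Farid

Wendy: 5×1 + 4×2 + 5×2 + 3×1 = 26
Alice: 5×5 + 4×5 + 5×4 + 3×0 = 65
Farid: 5×3 + 4×3 + 5×5 + 3×5 = 67
Kira: 5×0 + 4×1 + 5×0 + 3×3 = 13
Hiro: 5×2 + 4×0 + 5×1 + 3×4 = 27
Vikram: 5×4 + 4×4 + 5×3 + 3×2 = 57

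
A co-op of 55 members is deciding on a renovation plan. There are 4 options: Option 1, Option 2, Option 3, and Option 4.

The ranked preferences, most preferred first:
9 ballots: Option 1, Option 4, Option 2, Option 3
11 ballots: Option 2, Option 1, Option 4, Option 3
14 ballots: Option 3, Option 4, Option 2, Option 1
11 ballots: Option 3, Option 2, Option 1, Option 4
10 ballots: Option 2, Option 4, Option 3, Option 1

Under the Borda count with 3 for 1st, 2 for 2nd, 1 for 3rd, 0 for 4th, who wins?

Option 1: 9×3 + 11×2 + 14×0 + 11×1 + 10×0 = 60
Option 2: 9×1 + 11×3 + 14×1 + 11×2 + 10×3 = 108
Option 3: 9×0 + 11×0 + 14×3 + 11×3 + 10×1 = 85
Option 4: 9×2 + 11×1 + 14×2 + 11×0 + 10×2 = 77

Option 2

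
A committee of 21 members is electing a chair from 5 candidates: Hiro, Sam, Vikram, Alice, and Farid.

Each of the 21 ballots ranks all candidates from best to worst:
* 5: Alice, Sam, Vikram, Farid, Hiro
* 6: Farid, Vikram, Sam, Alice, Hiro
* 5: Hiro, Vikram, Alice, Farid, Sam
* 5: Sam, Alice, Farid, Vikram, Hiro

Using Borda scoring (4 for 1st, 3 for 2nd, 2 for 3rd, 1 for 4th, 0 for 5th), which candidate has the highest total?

Alice

Hiro: 5×0 + 6×0 + 5×4 + 5×0 = 20
Sam: 5×3 + 6×2 + 5×0 + 5×4 = 47
Vikram: 5×2 + 6×3 + 5×3 + 5×1 = 48
Alice: 5×4 + 6×1 + 5×2 + 5×3 = 51
Farid: 5×1 + 6×4 + 5×1 + 5×2 = 44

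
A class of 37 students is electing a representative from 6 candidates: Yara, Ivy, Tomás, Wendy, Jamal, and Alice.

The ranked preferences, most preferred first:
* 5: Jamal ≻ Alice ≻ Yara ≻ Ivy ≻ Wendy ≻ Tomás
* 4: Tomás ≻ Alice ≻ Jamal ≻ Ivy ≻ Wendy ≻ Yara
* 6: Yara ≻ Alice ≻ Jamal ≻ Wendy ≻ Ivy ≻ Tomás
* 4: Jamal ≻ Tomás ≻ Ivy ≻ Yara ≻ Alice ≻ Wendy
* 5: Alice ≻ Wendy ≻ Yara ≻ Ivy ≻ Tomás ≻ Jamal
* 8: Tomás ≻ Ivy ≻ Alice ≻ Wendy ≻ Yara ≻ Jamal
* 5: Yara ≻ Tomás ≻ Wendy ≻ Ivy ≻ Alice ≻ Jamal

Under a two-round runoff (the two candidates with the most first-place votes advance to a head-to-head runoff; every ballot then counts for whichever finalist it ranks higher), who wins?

Yara

Round 1 first-place votes: Yara 11, Ivy 0, Tomás 12, Wendy 0, Jamal 9, Alice 5. Tomás and Yara advance.
Runoff: Tomás is ranked above Yara on 16 ballots, Yara above Tomás on 21.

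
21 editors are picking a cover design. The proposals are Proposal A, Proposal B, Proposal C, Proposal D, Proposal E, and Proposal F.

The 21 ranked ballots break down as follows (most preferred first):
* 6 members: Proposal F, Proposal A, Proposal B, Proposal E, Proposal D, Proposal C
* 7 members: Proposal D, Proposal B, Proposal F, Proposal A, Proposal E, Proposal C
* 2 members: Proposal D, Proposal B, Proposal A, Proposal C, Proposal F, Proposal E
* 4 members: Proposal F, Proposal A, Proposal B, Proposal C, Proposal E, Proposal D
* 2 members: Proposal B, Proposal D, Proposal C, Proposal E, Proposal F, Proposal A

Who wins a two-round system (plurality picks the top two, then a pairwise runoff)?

Round 1 first-place votes: Proposal A 0, Proposal B 2, Proposal C 0, Proposal D 9, Proposal E 0, Proposal F 10. Proposal F and Proposal D advance.
Runoff: Proposal F is ranked above Proposal D on 10 ballots, Proposal D above Proposal F on 11.

Proposal D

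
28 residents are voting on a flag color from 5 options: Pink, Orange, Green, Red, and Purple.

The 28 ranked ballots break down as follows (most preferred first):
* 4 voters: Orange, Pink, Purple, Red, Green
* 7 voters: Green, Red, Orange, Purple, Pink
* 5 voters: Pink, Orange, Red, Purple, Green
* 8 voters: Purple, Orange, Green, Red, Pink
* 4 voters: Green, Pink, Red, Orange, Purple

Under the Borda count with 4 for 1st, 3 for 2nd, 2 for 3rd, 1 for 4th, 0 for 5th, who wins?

Pink: 4×3 + 7×0 + 5×4 + 8×0 + 4×3 = 44
Orange: 4×4 + 7×2 + 5×3 + 8×3 + 4×1 = 73
Green: 4×0 + 7×4 + 5×0 + 8×2 + 4×4 = 60
Red: 4×1 + 7×3 + 5×2 + 8×1 + 4×2 = 51
Purple: 4×2 + 7×1 + 5×1 + 8×4 + 4×0 = 52

Orange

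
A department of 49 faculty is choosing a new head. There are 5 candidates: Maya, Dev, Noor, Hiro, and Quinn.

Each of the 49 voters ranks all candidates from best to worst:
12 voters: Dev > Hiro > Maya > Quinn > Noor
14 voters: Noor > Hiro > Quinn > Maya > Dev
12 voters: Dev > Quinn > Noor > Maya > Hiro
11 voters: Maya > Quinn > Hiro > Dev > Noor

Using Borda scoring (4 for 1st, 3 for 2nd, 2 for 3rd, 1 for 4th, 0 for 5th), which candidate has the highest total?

Maya: 12×2 + 14×1 + 12×1 + 11×4 = 94
Dev: 12×4 + 14×0 + 12×4 + 11×1 = 107
Noor: 12×0 + 14×4 + 12×2 + 11×0 = 80
Hiro: 12×3 + 14×3 + 12×0 + 11×2 = 100
Quinn: 12×1 + 14×2 + 12×3 + 11×3 = 109

Quinn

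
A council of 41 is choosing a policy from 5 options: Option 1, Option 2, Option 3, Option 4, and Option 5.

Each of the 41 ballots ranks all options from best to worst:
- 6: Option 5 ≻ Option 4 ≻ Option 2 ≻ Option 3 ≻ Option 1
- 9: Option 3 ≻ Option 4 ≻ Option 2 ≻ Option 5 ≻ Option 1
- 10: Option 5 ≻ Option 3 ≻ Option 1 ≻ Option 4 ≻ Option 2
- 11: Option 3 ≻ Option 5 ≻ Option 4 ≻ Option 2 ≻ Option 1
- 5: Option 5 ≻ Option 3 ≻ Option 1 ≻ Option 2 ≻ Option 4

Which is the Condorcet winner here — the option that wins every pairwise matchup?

Option 5

Option 5 vs Option 1: 41–0
Option 5 vs Option 2: 32–9
Option 5 vs Option 3: 21–20
Option 5 vs Option 4: 32–9
Option 5 beats every other option.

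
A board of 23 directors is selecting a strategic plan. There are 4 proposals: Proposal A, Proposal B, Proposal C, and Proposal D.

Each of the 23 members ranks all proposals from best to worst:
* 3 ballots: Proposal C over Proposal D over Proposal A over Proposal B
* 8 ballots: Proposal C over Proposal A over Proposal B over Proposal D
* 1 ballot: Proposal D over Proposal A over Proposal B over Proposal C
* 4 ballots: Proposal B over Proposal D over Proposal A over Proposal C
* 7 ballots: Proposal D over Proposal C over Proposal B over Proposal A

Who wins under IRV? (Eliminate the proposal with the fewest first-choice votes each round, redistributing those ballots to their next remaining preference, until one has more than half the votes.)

Proposal D

Round 1: Proposal A 0, Proposal B 4, Proposal C 11, Proposal D 8. Proposal A eliminated.
Round 2: Proposal B 4, Proposal C 11, Proposal D 8. Proposal B eliminated.
Round 3: Proposal C 11, Proposal D 12. Proposal D has a majority (≥12).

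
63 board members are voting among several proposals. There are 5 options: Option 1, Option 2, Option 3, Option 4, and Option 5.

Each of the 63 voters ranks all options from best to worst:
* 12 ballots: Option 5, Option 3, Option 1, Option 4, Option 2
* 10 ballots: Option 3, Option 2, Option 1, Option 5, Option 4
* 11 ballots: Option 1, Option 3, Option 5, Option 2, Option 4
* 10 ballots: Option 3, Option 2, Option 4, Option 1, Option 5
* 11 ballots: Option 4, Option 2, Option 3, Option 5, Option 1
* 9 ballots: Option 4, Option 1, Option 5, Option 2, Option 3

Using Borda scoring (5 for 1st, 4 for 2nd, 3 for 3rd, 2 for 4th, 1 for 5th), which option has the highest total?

Option 1: 12×3 + 10×3 + 11×5 + 10×2 + 11×1 + 9×4 = 188
Option 2: 12×1 + 10×4 + 11×2 + 10×4 + 11×4 + 9×2 = 176
Option 3: 12×4 + 10×5 + 11×4 + 10×5 + 11×3 + 9×1 = 234
Option 4: 12×2 + 10×1 + 11×1 + 10×3 + 11×5 + 9×5 = 175
Option 5: 12×5 + 10×2 + 11×3 + 10×1 + 11×2 + 9×3 = 172

Option 3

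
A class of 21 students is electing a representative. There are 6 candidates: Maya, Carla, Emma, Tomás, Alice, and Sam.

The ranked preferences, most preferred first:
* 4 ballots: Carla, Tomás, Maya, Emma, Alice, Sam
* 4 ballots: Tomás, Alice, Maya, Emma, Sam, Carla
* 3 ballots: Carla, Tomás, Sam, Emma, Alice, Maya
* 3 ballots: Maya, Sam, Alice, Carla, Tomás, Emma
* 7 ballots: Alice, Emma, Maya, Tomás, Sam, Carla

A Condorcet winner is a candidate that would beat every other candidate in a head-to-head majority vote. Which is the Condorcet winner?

Tomás

Tomás vs Maya: 11–10
Tomás vs Carla: 11–10
Tomás vs Emma: 14–7
Tomás vs Alice: 11–10
Tomás vs Sam: 18–3
Tomás beats every other candidate.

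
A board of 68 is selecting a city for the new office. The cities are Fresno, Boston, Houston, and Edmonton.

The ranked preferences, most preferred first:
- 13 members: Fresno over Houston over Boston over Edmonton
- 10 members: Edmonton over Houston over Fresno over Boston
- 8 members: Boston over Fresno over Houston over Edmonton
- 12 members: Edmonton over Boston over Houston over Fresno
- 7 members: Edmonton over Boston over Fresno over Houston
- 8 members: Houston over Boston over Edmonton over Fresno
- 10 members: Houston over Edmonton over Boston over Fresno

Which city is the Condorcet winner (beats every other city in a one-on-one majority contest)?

Houston vs Fresno: 40–28
Houston vs Boston: 41–27
Houston vs Edmonton: 39–29
Houston beats every other city.

Houston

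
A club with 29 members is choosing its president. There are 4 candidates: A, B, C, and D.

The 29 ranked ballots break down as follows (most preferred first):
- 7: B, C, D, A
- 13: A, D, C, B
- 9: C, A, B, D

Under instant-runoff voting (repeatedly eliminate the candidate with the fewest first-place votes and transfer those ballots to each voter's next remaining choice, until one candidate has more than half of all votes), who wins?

C

Round 1: A 13, B 7, C 9, D 0. D eliminated.
Round 2: A 13, B 7, C 9. B eliminated.
Round 3: A 13, C 16. C has a majority (≥15).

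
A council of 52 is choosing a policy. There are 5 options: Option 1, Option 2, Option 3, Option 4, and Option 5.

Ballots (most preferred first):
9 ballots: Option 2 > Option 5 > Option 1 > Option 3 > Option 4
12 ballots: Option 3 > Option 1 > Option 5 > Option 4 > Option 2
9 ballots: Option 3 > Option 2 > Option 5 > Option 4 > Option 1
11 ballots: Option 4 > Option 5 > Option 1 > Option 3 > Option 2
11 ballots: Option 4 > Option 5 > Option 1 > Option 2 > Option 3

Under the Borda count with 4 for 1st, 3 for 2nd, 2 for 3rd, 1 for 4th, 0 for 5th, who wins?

Option 1: 9×2 + 12×3 + 9×0 + 11×2 + 11×2 = 98
Option 2: 9×4 + 12×0 + 9×3 + 11×0 + 11×1 = 74
Option 3: 9×1 + 12×4 + 9×4 + 11×1 + 11×0 = 104
Option 4: 9×0 + 12×1 + 9×1 + 11×4 + 11×4 = 109
Option 5: 9×3 + 12×2 + 9×2 + 11×3 + 11×3 = 135

Option 5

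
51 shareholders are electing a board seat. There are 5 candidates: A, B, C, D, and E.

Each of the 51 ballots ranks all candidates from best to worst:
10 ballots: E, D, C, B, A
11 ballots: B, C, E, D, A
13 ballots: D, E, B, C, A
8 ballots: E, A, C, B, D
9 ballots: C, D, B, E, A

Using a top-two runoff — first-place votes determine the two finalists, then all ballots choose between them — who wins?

Round 1 first-place votes: A 0, B 11, C 9, D 13, E 18. E and D advance.
Runoff: E is ranked above D on 29 ballots, D above E on 22.

E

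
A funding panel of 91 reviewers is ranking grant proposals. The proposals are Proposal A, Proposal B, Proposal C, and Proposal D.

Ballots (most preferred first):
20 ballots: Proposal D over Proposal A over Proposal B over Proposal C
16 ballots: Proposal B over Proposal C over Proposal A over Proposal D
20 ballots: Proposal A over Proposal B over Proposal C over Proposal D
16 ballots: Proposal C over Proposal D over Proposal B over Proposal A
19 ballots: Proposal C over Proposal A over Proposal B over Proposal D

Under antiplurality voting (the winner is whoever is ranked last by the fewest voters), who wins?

Proposal B

Last-place votes: Proposal A 16, Proposal B 0, Proposal C 20, Proposal D 55.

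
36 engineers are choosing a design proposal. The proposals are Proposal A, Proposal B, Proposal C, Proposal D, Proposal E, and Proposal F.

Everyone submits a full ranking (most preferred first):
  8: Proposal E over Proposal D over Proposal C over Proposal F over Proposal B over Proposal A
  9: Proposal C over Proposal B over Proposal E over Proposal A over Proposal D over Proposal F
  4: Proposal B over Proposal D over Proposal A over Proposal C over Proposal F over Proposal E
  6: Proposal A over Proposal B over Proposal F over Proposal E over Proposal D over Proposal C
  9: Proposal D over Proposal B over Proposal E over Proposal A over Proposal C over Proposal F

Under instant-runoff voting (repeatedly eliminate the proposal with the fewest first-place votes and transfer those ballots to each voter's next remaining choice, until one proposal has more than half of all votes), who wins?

Proposal E

Round 1: Proposal A 6, Proposal B 4, Proposal C 9, Proposal D 9, Proposal E 8, Proposal F 0. Proposal F eliminated.
Round 2: Proposal A 6, Proposal B 4, Proposal C 9, Proposal D 9, Proposal E 8. Proposal B eliminated.
Round 3: Proposal A 6, Proposal C 9, Proposal D 13, Proposal E 8. Proposal A eliminated.
Round 4: Proposal C 9, Proposal D 13, Proposal E 14. Proposal C eliminated.
Round 5: Proposal D 13, Proposal E 23. Proposal E has a majority (≥19).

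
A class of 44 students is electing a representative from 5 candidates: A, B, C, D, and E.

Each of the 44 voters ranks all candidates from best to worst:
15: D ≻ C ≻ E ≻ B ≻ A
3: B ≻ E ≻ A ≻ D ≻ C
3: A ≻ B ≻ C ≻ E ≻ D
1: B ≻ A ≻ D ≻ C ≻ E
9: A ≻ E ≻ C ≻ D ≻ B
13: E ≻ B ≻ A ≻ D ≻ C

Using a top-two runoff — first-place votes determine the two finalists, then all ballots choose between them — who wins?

E

Round 1 first-place votes: A 12, B 4, C 0, D 15, E 13. D and E advance.
Runoff: D is ranked above E on 16 ballots, E above D on 28.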